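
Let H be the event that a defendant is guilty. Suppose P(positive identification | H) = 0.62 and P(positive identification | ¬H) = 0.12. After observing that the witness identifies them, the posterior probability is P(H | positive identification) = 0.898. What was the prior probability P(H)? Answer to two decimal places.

In odds form, posterior odds = prior odds × likelihood ratio, so prior odds = posterior odds ÷ LR.
Posterior odds = 0.898/(1−0.898) = 8.8039. LR = 0.62/0.12 = 5.1667.
Prior odds = 8.8039/5.1667 = 1.7040, so P(H) = 1.7040/(1+1.7040) ≈ 0.63.

P(H) = 0.63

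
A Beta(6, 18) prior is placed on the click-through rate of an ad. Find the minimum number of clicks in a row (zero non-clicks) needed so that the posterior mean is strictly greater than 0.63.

After k clicks and 0 non-clicks the posterior is Beta(6+k, 18), with mean (6+k)/(6+18+k).
Set (6+k)/(24+k) > 0.63 and solve: k > (0.63·24 − 6)/(1 − 0.63) = 24.649.
The smallest integer exceeding 24.649 is 25, and checking k=25: (31)/(49) = 0.6327 > 0.63.

k = 25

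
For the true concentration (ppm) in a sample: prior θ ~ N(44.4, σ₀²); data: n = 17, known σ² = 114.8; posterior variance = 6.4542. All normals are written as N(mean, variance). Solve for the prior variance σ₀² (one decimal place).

σ₀² = 145.9

For the Normal–Normal model with known σ², precisions add: τ_n = τ₀ + n/σ².
So 1/σ₀² = 1/6.4542 − 17/114.8 = 0.154938 − 0.148084 = 0.006854.
Hence σ₀² = 1/0.006854 ≈ 145.9.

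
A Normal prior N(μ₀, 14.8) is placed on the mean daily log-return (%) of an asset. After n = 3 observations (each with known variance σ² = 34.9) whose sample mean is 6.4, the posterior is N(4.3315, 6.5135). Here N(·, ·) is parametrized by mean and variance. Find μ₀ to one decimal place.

With known observation variance, the Normal–Normal posterior has precision τ_n = τ₀ + n/σ² and mean μ_n = (τ₀μ₀ + (n/σ²)x̄)/τ_n.
Here τ₀ = 1/14.8 = 0.067568 and τ_data = 3/34.9 = 0.085960, so τ_n = 0.153528.
Rearranging for μ₀: μ₀ = (μ_n·τ_n − τ_data·x̄)/τ₀ = (4.3315·0.153528 − 0.085960·6.4) / 0.067568 = 0.114863/0.067568 ≈ 1.7.

μ₀ = 1.7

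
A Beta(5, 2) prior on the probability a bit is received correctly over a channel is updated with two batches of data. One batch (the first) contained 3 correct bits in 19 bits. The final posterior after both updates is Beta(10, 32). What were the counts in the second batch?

2 correct bits and 14 errors

Because Beta–binomial updating is additive in the counts, the combined data contributed (α_post−α_prior, β_post−β_prior) successes and failures.
Total across both batches: 10−5=5 correct bits, 32−2=30 errors.
Subtract the first batch: 5−3=2 correct bits and 30−16=14 errors.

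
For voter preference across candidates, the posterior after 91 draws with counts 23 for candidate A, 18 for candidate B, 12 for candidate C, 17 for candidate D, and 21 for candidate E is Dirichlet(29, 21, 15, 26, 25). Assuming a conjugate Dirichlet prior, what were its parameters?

For a Dirichlet(α) prior with multinomial counts c, the posterior is Dirichlet(α + c) componentwise.
Subtract each count from the matching posterior parameter: 29−23=6, 21−18=3, 15−12=3, 26−17=9, 25−21=4.

Dirichlet(6, 3, 3, 9, 4)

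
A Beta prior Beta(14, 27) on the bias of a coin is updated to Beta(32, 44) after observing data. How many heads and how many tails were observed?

A Beta(α, β) prior with s successes and f failures in binomial data gives a Beta(α+s, β+f) posterior.
Match parameters: s=32−14=18, f=44−27=17.

18 heads and 17 tails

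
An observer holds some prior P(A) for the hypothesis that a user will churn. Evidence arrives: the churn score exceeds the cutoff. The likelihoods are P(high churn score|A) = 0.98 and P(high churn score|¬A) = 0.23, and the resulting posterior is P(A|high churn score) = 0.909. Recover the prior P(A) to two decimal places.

P(A) = 0.70

Bayes' rule in odds form gives O(A|E) = O(A)·[P(E|A)/P(E|¬A)], hence O(A) = O(A|E)/LR.
Posterior odds = 0.909/(1−0.909) = 9.9890. LR = 0.98/0.23 = 4.2609.
Prior odds = 9.9890/4.2609 = 2.3443, so P(A) = 2.3443/(1+2.3443) ≈ 0.70.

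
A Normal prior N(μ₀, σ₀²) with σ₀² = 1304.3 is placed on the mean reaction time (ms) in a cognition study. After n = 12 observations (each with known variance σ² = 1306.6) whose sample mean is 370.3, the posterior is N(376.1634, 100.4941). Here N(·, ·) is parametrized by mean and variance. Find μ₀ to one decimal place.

The posterior mean is a precision-weighted average: μ_n = (τ₀μ₀ + τ_data·x̄)/(τ₀+τ_data), with τ₀=1/σ₀² and τ_data=n/σ².
Here τ₀ = 1/1304.3 = 0.000767 and τ_data = 12/1306.6 = 0.009184, so τ_n = 0.009951.
Rearranging for μ₀: μ₀ = (μ_n·τ_n − τ_data·x̄)/τ₀ = (376.1634·0.009951 − 0.009184·370.3) / 0.000767 = 0.342367/0.000767 ≈ 446.4.

μ₀ = 446.4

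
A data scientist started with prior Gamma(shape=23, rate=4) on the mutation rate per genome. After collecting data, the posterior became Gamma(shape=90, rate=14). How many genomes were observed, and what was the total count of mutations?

n = 10 genomes with total 67 mutations

A Gamma(α, β) prior (rate parametrization) on a Poisson rate with n observations summing to S gives posterior Gamma(α+S, β+n).
Matching: Σxᵢ = 90 − 23 = 67 and n = 14 − 4 = 10.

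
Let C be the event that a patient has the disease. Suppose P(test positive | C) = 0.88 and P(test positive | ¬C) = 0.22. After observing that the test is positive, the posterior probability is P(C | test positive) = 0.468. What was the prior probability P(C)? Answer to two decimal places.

P(C) = 0.18

Bayes' rule in odds form gives O(C|E) = O(C)·[P(E|C)/P(E|¬C)], hence O(C) = O(C|E)/LR.
Posterior odds = 0.468/(1−0.468) = 0.8797. LR = 0.88/0.22 = 4.0000.
Prior odds = 0.8797/4.0000 = 0.2199, so P(C) = 0.2199/(1+0.2199) ≈ 0.18.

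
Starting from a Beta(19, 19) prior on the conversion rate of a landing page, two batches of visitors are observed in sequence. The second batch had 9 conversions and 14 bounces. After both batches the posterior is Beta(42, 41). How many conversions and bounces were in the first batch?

Because Beta–binomial updating is additive in the counts, the combined data contributed (α_post−α_prior, β_post−β_prior) successes and failures.
Total across both batches: 42−19=23 conversions, 41−19=22 bounces.
Subtract the second batch: 23−9=14 conversions and 22−14=8 bounces.

14 conversions and 8 bounces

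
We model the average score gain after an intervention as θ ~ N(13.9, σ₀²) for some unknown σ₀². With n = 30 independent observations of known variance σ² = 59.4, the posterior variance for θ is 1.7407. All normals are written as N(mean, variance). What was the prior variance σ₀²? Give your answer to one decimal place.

σ₀² = 14.4

For the Normal–Normal model with known σ², precisions add: τ_n = τ₀ + n/σ².
So 1/σ₀² = 1/1.7407 − 30/59.4 = 0.574482 − 0.505051 = 0.069431.
Hence σ₀² = 1/0.069431 ≈ 14.4.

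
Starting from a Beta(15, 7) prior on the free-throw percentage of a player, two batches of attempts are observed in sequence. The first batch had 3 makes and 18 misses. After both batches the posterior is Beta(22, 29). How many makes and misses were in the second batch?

Because Beta–binomial updating is additive in the counts, the combined data contributed (α_post−α_prior, β_post−β_prior) successes and failures.
Total across both batches: 22−15=7 makes, 29−7=22 misses.
Subtract the first batch: 7−3=4 makes and 22−18=4 misses.

4 makes and 4 misses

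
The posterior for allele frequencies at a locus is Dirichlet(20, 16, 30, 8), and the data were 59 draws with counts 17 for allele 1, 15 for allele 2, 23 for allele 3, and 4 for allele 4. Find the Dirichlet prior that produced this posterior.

Dirichlet(3, 1, 7, 4)

For a Dirichlet(α) prior with multinomial counts c, the posterior is Dirichlet(α + c) componentwise.
Subtract each count from the matching posterior parameter: 20−17=3, 16−15=1, 30−23=7, 8−4=4.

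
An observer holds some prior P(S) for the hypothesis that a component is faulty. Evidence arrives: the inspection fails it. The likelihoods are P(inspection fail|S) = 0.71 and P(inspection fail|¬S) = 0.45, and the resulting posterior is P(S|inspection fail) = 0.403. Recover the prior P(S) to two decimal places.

In odds form, posterior odds = prior odds × likelihood ratio, so prior odds = posterior odds ÷ LR.
Posterior odds = 0.403/(1−0.403) = 0.6750. LR = 0.71/0.45 = 1.5778.
Prior odds = 0.6750/1.5778 = 0.4278, so P(S) = 0.4278/(1+0.4278) ≈ 0.30.

P(S) = 0.30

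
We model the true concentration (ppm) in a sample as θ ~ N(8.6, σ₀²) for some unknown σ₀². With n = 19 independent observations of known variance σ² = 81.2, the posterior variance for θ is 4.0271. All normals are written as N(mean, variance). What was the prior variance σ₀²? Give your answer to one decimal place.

σ₀² = 69.8

Posterior precision equals prior precision plus data precision: 1/σ_n² = 1/σ₀² + n/σ².
So 1/σ₀² = 1/4.0271 − 19/81.2 = 0.248318 − 0.233990 = 0.014328.
Hence σ₀² = 1/0.014328 ≈ 69.8.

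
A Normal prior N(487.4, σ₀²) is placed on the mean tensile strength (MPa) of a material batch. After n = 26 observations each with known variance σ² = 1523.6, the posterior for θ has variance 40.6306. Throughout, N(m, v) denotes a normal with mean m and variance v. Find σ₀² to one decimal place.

σ₀² = 132.5

For the Normal–Normal model with known σ², precisions add: τ_n = τ₀ + n/σ².
So 1/σ₀² = 1/40.6306 − 26/1523.6 = 0.024612 − 0.017065 = 0.007547.
Hence σ₀² = 1/0.007547 ≈ 132.5.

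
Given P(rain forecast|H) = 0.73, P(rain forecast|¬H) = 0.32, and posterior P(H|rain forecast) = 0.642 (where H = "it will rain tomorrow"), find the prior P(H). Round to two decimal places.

P(H) = 0.44

Bayes' rule in odds form gives O(H|E) = O(H)·[P(E|H)/P(E|¬H)], hence O(H) = O(H|E)/LR.
Posterior odds = 0.642/(1−0.642) = 1.7933. LR = 0.73/0.32 = 2.2812.
Prior odds = 1.7933/2.2812 = 0.7861, so P(H) = 0.7861/(1+0.7861) ≈ 0.44.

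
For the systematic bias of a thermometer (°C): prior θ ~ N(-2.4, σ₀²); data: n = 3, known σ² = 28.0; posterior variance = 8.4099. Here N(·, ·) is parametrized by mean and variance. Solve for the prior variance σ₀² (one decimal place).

σ₀² = 85.0

For the Normal–Normal model with known σ², precisions add: τ_n = τ₀ + n/σ².
So 1/σ₀² = 1/8.4099 − 3/28.0 = 0.118907 − 0.107143 = 0.011764.
Hence σ₀² = 1/0.011764 ≈ 85.0.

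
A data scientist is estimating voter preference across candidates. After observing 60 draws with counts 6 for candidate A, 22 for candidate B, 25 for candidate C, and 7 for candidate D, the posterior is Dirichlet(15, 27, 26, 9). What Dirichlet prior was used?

Dirichlet(9, 5, 1, 2)

For a Dirichlet(α) prior with multinomial counts c, the posterior is Dirichlet(α + c) componentwise.
Subtract each count from the matching posterior parameter: 15−6=9, 27−22=5, 26−25=1, 9−7=2.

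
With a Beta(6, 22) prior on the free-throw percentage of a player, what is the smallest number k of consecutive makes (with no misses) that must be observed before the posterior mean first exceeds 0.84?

k = 110

After k makes and 0 misses the posterior is Beta(6+k, 22), with mean (6+k)/(6+22+k).
Set (6+k)/(28+k) > 0.84 and solve: k > (0.84·28 − 6)/(1 − 0.84) = 109.500.
The smallest integer exceeding 109.500 is 110.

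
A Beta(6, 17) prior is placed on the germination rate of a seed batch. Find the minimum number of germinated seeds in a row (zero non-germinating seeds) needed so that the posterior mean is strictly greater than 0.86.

After k germinated seeds and 0 non-germinating seeds the posterior is Beta(6+k, 17), with mean (6+k)/(6+17+k).
Set (6+k)/(23+k) > 0.86 and solve: k > (0.86·23 − 6)/(1 − 0.86) = 98.429.
The smallest integer exceeding 98.429 is 99.

k = 99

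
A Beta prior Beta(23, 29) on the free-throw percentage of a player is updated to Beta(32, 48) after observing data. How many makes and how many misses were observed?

9 makes and 19 misses

Beta is conjugate to the binomial likelihood: posterior = Beta(a+s, b+f).
Match parameters: s=32−23=9, f=48−29=19.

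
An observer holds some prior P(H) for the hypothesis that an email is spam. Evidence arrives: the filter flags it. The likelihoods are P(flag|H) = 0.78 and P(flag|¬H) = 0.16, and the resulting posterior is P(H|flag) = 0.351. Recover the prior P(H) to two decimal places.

In odds form, posterior odds = prior odds × likelihood ratio, so prior odds = posterior odds ÷ LR.
Posterior odds = 0.351/(1−0.351) = 0.5408. LR = 0.78/0.16 = 4.8750.
Prior odds = 0.5408/4.8750 = 0.1109, so P(H) = 0.1109/(1+0.1109) ≈ 0.10.

P(H) = 0.10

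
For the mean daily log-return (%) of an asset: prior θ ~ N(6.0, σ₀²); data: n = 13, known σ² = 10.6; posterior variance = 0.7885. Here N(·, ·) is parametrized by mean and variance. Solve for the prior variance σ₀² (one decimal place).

Posterior precision equals prior precision plus data precision: 1/σ_n² = 1/σ₀² + n/σ².
So 1/σ₀² = 1/0.7885 − 13/10.6 = 1.268231 − 1.226415 = 0.041816.
Hence σ₀² = 1/0.041816 ≈ 23.9.

σ₀² = 23.9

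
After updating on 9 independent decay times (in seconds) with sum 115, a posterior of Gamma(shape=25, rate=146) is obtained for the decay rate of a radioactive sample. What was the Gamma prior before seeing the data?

For an exponential likelihood with a Gamma(α, β) prior on the rate, n observations with total T give posterior Gamma(α+n, β+T).
So α = 25 − 9 = 16 and β = 146 − 115 = 31.

Gamma(shape=16, rate=31)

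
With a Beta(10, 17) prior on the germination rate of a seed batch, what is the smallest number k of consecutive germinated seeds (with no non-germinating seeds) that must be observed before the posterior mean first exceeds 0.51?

k = 8

After k germinated seeds and 0 non-germinating seeds the posterior is Beta(10+k, 17), with mean (10+k)/(10+17+k).
Set (10+k)/(27+k) > 0.51 and solve: k > (0.51·27 − 10)/(1 − 0.51) = 7.694.
The smallest integer exceeding 7.694 is 8.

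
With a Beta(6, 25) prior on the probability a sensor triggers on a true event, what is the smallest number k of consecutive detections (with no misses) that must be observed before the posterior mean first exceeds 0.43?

k = 13

After k detections and 0 misses the posterior is Beta(6+k, 25), with mean (6+k)/(6+25+k).
Set (6+k)/(31+k) > 0.43 and solve: k > (0.43·31 − 6)/(1 − 0.43) = 12.860.
The smallest integer exceeding 12.860 is 13, and checking k=13: (19)/(44) = 0.4318 > 0.43.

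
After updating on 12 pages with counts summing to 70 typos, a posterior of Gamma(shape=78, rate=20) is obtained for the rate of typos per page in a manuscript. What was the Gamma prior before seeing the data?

Gamma–Poisson conjugacy: posterior shape = α + Σxᵢ, posterior rate = β + n.
So α = 78 − 70 = 8 and β = 20 − 12 = 8.

Gamma(shape=8, rate=8)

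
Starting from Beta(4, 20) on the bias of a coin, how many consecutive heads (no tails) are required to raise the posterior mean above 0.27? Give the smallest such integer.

k = 4

After k heads and 0 tails the posterior is Beta(4+k, 20), with mean (4+k)/(4+20+k).
Set (4+k)/(24+k) > 0.27 and solve: k > (0.27·24 − 4)/(1 − 0.27) = 3.397.
The smallest integer exceeding 3.397 is 4, and checking k=4: (8)/(28) = 0.2857 > 0.27.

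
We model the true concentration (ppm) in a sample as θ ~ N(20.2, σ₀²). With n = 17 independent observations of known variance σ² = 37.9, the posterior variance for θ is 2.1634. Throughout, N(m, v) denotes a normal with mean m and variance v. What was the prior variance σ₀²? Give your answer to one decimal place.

For the Normal–Normal model with known σ², precisions add: τ_n = τ₀ + n/σ².
So 1/σ₀² = 1/2.1634 − 17/37.9 = 0.462235 − 0.448549 = 0.013686.
Hence σ₀² = 1/0.013686 ≈ 73.1.

σ₀² = 73.1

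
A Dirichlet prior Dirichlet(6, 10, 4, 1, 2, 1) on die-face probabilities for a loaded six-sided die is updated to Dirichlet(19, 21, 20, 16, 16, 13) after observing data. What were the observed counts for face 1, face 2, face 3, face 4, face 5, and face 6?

counts (13, 11, 16, 15, 14, 12)

For a Dirichlet(α) prior with multinomial counts c, the posterior is Dirichlet(α + c) componentwise.
Counts are posterior − prior componentwise: 19−6=13, 21−10=11, 20−4=16, 16−1=15, 16−2=14, 13−1=12.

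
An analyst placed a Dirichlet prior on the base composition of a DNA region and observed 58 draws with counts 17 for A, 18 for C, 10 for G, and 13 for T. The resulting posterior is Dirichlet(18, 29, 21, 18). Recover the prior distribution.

For a Dirichlet(α) prior with multinomial counts c, the posterior is Dirichlet(α + c) componentwise.
Subtract each count from the matching posterior parameter: 18−17=1, 29−18=11, 21−10=11, 18−13=5.

Dirichlet(1, 11, 11, 5)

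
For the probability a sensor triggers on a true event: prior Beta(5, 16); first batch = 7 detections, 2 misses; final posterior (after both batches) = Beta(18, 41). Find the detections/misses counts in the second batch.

Because Beta–binomial updating is additive in the counts, the combined data contributed (α_post−α_prior, β_post−β_prior) successes and failures.
Total across both batches: 18−5=13 detections, 41−16=25 misses.
Subtract the first batch: 13−7=6 detections and 25−2=23 misses.

6 detections and 23 misses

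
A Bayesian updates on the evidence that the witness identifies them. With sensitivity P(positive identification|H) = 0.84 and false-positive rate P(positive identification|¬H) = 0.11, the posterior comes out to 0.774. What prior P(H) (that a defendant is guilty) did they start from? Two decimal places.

Bayes' rule in odds form gives O(H|E) = O(H)·[P(E|H)/P(E|¬H)], hence O(H) = O(H|E)/LR.
Posterior odds = 0.774/(1−0.774) = 3.4248. LR = 0.84/0.11 = 7.6364.
Prior odds = 3.4248/7.6364 = 0.4485, so P(H) = 0.4485/(1+0.4485) ≈ 0.31.

P(H) = 0.31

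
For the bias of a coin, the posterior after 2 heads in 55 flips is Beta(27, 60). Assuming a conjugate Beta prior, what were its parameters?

Beta(25, 7)

Under Beta–binomial conjugacy the posterior parameters are (a+s, b+f).
Subtract the data counts: 27−2=25, 60−53=7.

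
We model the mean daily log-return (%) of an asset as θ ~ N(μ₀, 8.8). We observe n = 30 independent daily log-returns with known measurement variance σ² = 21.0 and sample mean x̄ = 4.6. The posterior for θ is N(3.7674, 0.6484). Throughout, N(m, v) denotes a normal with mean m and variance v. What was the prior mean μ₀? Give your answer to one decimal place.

μ₀ = -6.7

The posterior mean is a precision-weighted average: μ_n = (τ₀μ₀ + τ_data·x̄)/(τ₀+τ_data), with τ₀=1/σ₀² and τ_data=n/σ².
Here τ₀ = 1/8.8 = 0.113636 and τ_data = 30/21.0 = 1.428571, so τ_n = 1.542207.
Rearranging for μ₀: μ₀ = (μ_n·τ_n − τ_data·x̄)/τ₀ = (3.7674·1.542207 − 1.428571·4.6) / 0.113636 = -0.761316/0.113636 ≈ -6.7.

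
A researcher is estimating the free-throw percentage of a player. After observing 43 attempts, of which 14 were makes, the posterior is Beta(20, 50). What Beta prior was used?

Beta(6, 21)

A Beta(a, b) prior with s successes and f failures in binomial data gives a Beta(a+s, b+f) posterior.
Subtract the data counts: 20−14=6, 50−29=21.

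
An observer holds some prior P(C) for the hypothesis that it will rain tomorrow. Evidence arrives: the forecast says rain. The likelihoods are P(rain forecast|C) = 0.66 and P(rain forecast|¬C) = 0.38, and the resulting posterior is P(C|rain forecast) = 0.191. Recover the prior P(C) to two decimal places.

Bayes' rule in odds form gives O(C|E) = O(C)·[P(E|C)/P(E|¬C)], hence O(C) = O(C|E)/LR.
Posterior odds = 0.191/(1−0.191) = 0.2361. LR = 0.66/0.38 = 1.7368.
Prior odds = 0.2361/1.7368 = 0.1359, so P(C) = 0.1359/(1+0.1359) ≈ 0.12.

P(C) = 0.12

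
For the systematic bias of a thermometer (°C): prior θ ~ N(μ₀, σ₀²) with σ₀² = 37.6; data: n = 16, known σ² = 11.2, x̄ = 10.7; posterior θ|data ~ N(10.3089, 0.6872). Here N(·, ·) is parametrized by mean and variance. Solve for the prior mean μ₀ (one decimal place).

With known observation variance, the Normal–Normal posterior has precision τ_n = τ₀ + n/σ² and mean μ_n = (τ₀μ₀ + (n/σ²)x̄)/τ_n.
Here τ₀ = 1/37.6 = 0.026596 and τ_data = 16/11.2 = 1.428571, so τ_n = 1.455167.
Rearranging for μ₀: μ₀ = (μ_n·τ_n − τ_data·x̄)/τ₀ = (10.3089·1.455167 − 1.428571·10.7) / 0.026596 = -0.284539/0.026596 ≈ -10.7.

μ₀ = -10.7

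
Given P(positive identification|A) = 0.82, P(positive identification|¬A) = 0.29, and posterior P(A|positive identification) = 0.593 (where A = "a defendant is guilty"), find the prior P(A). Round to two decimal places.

P(A) = 0.34

In odds form, posterior odds = prior odds × likelihood ratio, so prior odds = posterior odds ÷ LR.
Posterior odds = 0.593/(1−0.593) = 1.4570. LR = 0.82/0.29 = 2.8276.
Prior odds = 1.4570/2.8276 = 0.5153, so P(A) = 0.5153/(1+0.5153) ≈ 0.34.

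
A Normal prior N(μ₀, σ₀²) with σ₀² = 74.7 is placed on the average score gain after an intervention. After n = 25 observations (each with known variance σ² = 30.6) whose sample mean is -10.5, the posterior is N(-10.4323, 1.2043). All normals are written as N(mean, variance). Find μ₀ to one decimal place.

μ₀ = -6.3

With known observation variance, the Normal–Normal posterior has precision τ_n = τ₀ + n/σ² and mean μ_n = (τ₀μ₀ + (n/σ²)x̄)/τ_n.
Here τ₀ = 1/74.7 = 0.013387 and τ_data = 25/30.6 = 0.816993, so τ_n = 0.830380.
Rearranging for μ₀: μ₀ = (μ_n·τ_n − τ_data·x̄)/τ₀ = (-10.4323·0.830380 − 0.816993·-10.5) / 0.013387 = -0.084347/0.013387 ≈ -6.3.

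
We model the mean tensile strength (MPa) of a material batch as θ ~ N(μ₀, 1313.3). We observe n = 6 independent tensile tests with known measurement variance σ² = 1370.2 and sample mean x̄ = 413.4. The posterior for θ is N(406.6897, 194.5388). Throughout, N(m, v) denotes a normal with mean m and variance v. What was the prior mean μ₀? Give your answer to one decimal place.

With known observation variance, the Normal–Normal posterior has precision τ_n = τ₀ + n/σ² and mean μ_n = (τ₀μ₀ + (n/σ²)x̄)/τ_n.
Here τ₀ = 1/1313.3 = 0.000761 and τ_data = 6/1370.2 = 0.004379, so τ_n = 0.005140.
Rearranging for μ₀: μ₀ = (μ_n·τ_n − τ_data·x̄)/τ₀ = (406.6897·0.005140 − 0.004379·413.4) / 0.000761 = 0.280106/0.000761 ≈ 368.1.

μ₀ = 368.1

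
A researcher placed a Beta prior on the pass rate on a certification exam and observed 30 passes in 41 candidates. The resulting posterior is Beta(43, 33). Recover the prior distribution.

Beta(13, 22)

Under Beta–binomial conjugacy the posterior parameters are (α+s, β+f).
So α = 43 − 30 = 13 and β = 33 − 11 = 22.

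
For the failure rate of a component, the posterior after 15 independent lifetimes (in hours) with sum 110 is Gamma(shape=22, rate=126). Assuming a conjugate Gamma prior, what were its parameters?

Gamma(shape=7, rate=16)

Gamma–exponential conjugacy: posterior shape = α + n, posterior rate = β + Σtᵢ.
So α = 22 − 15 = 7 and β = 126 − 110 = 16.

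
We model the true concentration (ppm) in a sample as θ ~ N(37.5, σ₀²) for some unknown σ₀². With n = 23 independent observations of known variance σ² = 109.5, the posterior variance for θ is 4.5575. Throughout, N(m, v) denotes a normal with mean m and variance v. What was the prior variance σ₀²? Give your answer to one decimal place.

σ₀² = 106.7

Posterior precision equals prior precision plus data precision: 1/σ_n² = 1/σ₀² + n/σ².
So 1/σ₀² = 1/4.5575 − 23/109.5 = 0.219419 − 0.210046 = 0.009373.
Hence σ₀² = 1/0.009373 ≈ 106.7.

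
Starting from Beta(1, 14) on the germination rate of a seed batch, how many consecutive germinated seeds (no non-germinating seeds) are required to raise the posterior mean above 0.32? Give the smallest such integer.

k = 6

After k germinated seeds and 0 non-germinating seeds the posterior is Beta(1+k, 14), with mean (1+k)/(1+14+k).
Set (1+k)/(15+k) > 0.32 and solve: k > (0.32·15 − 1)/(1 − 0.32) = 5.588.
The smallest integer exceeding 5.588 is 6.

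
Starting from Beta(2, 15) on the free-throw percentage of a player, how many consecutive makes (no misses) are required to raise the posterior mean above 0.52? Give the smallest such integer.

k = 15

After k makes and 0 misses the posterior is Beta(2+k, 15), with mean (2+k)/(2+15+k).
Set (2+k)/(17+k) > 0.52 and solve: k > (0.52·17 − 2)/(1 − 0.52) = 14.250.
The smallest integer exceeding 14.250 is 15, and checking k=15: (17)/(32) = 0.5312 > 0.52.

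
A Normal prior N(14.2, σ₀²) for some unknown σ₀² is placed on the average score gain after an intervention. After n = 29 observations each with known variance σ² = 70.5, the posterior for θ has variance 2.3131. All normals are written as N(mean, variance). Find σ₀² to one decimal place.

σ₀² = 47.7

Posterior precision equals prior precision plus data precision: 1/σ_n² = 1/σ₀² + n/σ².
So 1/σ₀² = 1/2.3131 − 29/70.5 = 0.432320 − 0.411348 = 0.020972.
Hence σ₀² = 1/0.020972 ≈ 47.7.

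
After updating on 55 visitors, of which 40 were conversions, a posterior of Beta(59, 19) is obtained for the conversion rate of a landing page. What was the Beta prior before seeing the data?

Beta(19, 4)

A Beta(α, β) prior with s successes and f failures in binomial data gives a Beta(α+s, β+f) posterior.
Subtract the data counts: 59−40=19, 19−15=4.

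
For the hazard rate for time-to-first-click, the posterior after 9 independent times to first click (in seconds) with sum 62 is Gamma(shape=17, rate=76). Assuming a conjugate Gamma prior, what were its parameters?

For an exponential likelihood with a Gamma(α, β) prior on the rate, n observations with total T give posterior Gamma(α+n, β+T).
So α = 17 − 9 = 8 and β = 76 − 62 = 14.

Gamma(shape=8, rate=14)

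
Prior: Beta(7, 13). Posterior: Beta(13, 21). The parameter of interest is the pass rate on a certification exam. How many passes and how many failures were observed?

A Beta(a, b) prior with s successes and f failures in binomial data gives a Beta(a+s, b+f) posterior.
So s = 13 − 7 = 6 and f = 21 − 13 = 8.

6 passes and 8 failures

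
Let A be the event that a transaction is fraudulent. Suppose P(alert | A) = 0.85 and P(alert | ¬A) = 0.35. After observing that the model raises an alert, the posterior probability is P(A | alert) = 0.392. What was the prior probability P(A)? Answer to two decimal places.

P(A) = 0.21

Bayes' rule in odds form gives O(A|E) = O(A)·[P(E|A)/P(E|¬A)], hence O(A) = O(A|E)/LR.
Posterior odds = 0.392/(1−0.392) = 0.6447. LR = 0.85/0.35 = 2.4286.
Prior odds = 0.6447/2.4286 = 0.2655, so P(A) = 0.2655/(1+0.2655) ≈ 0.21.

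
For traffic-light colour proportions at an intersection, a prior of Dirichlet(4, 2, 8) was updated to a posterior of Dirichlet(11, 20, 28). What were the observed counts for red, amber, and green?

counts (7, 18, 20)

For a Dirichlet(α) prior with multinomial counts c, the posterior is Dirichlet(α + c) componentwise.
Counts are posterior − prior componentwise: 11−4=7, 20−2=18, 28−8=20.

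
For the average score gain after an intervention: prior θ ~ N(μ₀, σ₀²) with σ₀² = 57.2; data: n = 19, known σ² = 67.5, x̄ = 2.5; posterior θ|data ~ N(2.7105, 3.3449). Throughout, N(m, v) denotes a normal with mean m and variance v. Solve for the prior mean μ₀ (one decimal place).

With known observation variance, the Normal–Normal posterior has precision τ_n = τ₀ + n/σ² and mean μ_n = (τ₀μ₀ + (n/σ²)x̄)/τ_n.
Here τ₀ = 1/57.2 = 0.017483 and τ_data = 19/67.5 = 0.281481, so τ_n = 0.298964.
Rearranging for μ₀: μ₀ = (μ_n·τ_n − τ_data·x̄)/τ₀ = (2.7105·0.298964 − 0.281481·2.5) / 0.017483 = 0.106639/0.017483 ≈ 6.1.

μ₀ = 6.1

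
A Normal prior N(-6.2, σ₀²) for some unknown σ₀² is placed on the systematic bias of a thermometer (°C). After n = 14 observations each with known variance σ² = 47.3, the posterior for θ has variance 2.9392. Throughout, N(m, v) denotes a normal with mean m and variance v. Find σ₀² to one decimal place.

σ₀² = 22.6

Posterior precision equals prior precision plus data precision: 1/σ_n² = 1/σ₀² + n/σ².
So 1/σ₀² = 1/2.9392 − 14/47.3 = 0.340229 − 0.295983 = 0.044246.
Hence σ₀² = 1/0.044246 ≈ 22.6.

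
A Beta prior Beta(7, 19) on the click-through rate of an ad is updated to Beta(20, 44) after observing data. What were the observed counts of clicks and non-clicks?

13 clicks and 25 non-clicks

Under Beta–binomial conjugacy the posterior parameters are (α+s, β+f).
So s = 20 − 7 = 13 and f = 44 − 19 = 25.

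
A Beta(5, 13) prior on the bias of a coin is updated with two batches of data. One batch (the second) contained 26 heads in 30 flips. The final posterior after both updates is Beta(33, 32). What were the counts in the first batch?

2 heads and 15 tails

Because Beta–binomial updating is additive in the counts, the combined data contributed (α_post−α_prior, β_post−β_prior) successes and failures.
Total across both batches: 33−5=28 heads, 32−13=19 tails.
Subtract the second batch: 28−26=2 heads and 19−4=15 tails.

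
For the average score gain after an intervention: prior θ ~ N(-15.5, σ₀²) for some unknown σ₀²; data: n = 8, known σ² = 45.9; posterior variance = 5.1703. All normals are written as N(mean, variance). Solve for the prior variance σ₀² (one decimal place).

Posterior precision equals prior precision plus data precision: 1/σ_n² = 1/σ₀² + n/σ².
So 1/σ₀² = 1/5.1703 − 8/45.9 = 0.193412 − 0.174292 = 0.019120.
Hence σ₀² = 1/0.019120 ≈ 52.3.

σ₀² = 52.3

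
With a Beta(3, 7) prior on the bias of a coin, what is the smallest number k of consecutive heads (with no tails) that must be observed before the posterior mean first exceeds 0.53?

After k heads and 0 tails the posterior is Beta(3+k, 7), with mean (3+k)/(3+7+k).
Set (3+k)/(10+k) > 0.53 and solve: k > (0.53·10 − 3)/(1 − 0.53) = 4.894.
The smallest integer exceeding 4.894 is 5.

k = 5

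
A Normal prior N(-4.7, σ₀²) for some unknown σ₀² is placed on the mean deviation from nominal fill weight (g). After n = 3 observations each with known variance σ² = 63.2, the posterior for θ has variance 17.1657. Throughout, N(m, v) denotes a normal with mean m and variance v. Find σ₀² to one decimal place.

For the Normal–Normal model with known σ², precisions add: τ_n = τ₀ + n/σ².
So 1/σ₀² = 1/17.1657 − 3/63.2 = 0.058256 − 0.047468 = 0.010788.
Hence σ₀² = 1/0.010788 ≈ 92.7.

σ₀² = 92.7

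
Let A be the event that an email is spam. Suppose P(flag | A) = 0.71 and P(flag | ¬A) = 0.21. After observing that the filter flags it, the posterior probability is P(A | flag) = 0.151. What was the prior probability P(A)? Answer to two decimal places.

In odds form, posterior odds = prior odds × likelihood ratio, so prior odds = posterior odds ÷ LR.
Posterior odds = 0.151/(1−0.151) = 0.1779. LR = 0.71/0.21 = 3.3810.
Prior odds = 0.1779/3.3810 = 0.0526, so P(A) = 0.0526/(1+0.0526) ≈ 0.05.

P(A) = 0.05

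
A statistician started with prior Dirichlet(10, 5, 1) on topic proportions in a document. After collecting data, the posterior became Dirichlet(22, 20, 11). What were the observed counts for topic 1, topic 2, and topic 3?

For a Dirichlet(α) prior with multinomial counts c, the posterior is Dirichlet(α + c) componentwise.
Counts are posterior − prior componentwise: 22−10=12, 20−5=15, 11−1=10.

counts (12, 15, 10)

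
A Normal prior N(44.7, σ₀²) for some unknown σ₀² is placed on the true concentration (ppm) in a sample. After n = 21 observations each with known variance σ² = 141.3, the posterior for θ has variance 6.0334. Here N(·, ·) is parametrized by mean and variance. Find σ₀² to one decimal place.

For the Normal–Normal model with known σ², precisions add: τ_n = τ₀ + n/σ².
So 1/σ₀² = 1/6.0334 − 21/141.3 = 0.165744 − 0.148620 = 0.017124.
Hence σ₀² = 1/0.017124 ≈ 58.4.

σ₀² = 58.4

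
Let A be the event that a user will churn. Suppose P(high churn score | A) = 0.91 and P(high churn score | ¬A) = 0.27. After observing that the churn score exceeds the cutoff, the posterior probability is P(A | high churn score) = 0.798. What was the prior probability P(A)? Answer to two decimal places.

In odds form, posterior odds = prior odds × likelihood ratio, so prior odds = posterior odds ÷ LR.
Posterior odds = 0.798/(1−0.798) = 3.9505. LR = 0.91/0.27 = 3.3704.
Prior odds = 3.9505/3.3704 = 1.1721, so P(A) = 1.1721/(1+1.1721) ≈ 0.54.

P(A) = 0.54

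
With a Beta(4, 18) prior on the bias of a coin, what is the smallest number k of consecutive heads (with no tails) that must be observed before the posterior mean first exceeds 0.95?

k = 339

After k heads and 0 tails the posterior is Beta(4+k, 18), with mean (4+k)/(4+18+k).
Set (4+k)/(22+k) > 0.95 and solve: k > (0.95·22 − 4)/(1 − 0.95) = 338.000.
The smallest integer exceeding 338.000 is 339, and checking k=339: (343)/(361) = 0.9501 > 0.95.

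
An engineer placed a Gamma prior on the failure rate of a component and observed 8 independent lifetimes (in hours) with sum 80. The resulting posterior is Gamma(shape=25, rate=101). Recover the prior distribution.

Gamma(shape=17, rate=21)

For an exponential likelihood with a Gamma(α, β) prior on the rate, n observations with total T give posterior Gamma(α+n, β+T).
So α = 25 − 8 = 17 and β = 101 − 80 = 21.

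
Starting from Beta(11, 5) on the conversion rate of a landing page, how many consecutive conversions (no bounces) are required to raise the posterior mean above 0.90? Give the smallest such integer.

k = 35

After k conversions and 0 bounces the posterior is Beta(11+k, 5), with mean (11+k)/(11+5+k).
Set (11+k)/(16+k) > 0.90 and solve: k > (0.90·16 − 11)/(1 − 0.90) = 34.000.
The smallest integer exceeding 34.000 is 35.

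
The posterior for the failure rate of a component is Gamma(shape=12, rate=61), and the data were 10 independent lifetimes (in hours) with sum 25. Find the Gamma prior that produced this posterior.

For an exponential likelihood with a Gamma(α, β) prior on the rate, n observations with total T give posterior Gamma(α+n, β+T).
So α = 12 − 10 = 2 and β = 61 − 25 = 36.

Gamma(shape=2, rate=36)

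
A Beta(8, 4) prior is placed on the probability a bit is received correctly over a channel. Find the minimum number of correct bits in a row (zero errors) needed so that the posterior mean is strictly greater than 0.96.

k = 89

After k correct bits and 0 errors the posterior is Beta(8+k, 4), with mean (8+k)/(8+4+k).
Set (8+k)/(12+k) > 0.96 and solve: k > (0.96·12 − 8)/(1 − 0.96) = 88.000.
The smallest integer exceeding 88.000 is 89.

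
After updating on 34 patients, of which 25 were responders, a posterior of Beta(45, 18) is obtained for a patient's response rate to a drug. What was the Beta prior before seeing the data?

Beta is conjugate to the binomial likelihood: posterior = Beta(a+s, b+f).
Subtract the data counts: 45−25=20, 18−9=9.

Beta(20, 9)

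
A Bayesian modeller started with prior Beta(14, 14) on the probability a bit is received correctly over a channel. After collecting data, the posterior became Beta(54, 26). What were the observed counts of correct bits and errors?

40 correct bits and 12 errors

Under Beta–binomial conjugacy the posterior parameters are (α+s, β+f).
Match parameters: s=54−14=40, f=26−14=12.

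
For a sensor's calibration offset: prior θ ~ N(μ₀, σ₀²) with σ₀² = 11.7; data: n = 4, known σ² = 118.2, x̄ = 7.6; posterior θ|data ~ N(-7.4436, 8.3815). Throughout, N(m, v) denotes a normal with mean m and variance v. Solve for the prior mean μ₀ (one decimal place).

μ₀ = -13.4

With known observation variance, the Normal–Normal posterior has precision τ_n = τ₀ + n/σ² and mean μ_n = (τ₀μ₀ + (n/σ²)x̄)/τ_n.
Here τ₀ = 1/11.7 = 0.085470 and τ_data = 4/118.2 = 0.033841, so τ_n = 0.119311.
Rearranging for μ₀: μ₀ = (μ_n·τ_n − τ_data·x̄)/τ₀ = (-7.4436·0.119311 − 0.033841·7.6) / 0.085470 = -1.145295/0.085470 ≈ -13.4.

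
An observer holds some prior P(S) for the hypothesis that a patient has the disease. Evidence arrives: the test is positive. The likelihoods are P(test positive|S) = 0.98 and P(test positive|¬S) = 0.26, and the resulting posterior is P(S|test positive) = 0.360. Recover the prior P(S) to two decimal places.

In odds form, posterior odds = prior odds × likelihood ratio, so prior odds = posterior odds ÷ LR.
Posterior odds = 0.360/(1−0.360) = 0.5625. LR = 0.98/0.26 = 3.7692.
Prior odds = 0.5625/3.7692 = 0.1492, so P(S) = 0.1492/(1+0.1492) ≈ 0.13.

P(S) = 0.13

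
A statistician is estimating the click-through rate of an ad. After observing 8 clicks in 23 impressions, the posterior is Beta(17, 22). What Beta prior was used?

Beta is conjugate to the binomial likelihood: posterior = Beta(α+s, β+f).
So α = 17 − 8 = 9 and β = 22 − 15 = 7.

Beta(9, 7)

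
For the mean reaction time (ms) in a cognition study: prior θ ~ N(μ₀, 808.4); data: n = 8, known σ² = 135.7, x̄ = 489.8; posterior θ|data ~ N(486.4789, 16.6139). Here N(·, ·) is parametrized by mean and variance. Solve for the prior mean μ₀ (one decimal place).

With known observation variance, the Normal–Normal posterior has precision τ_n = τ₀ + n/σ² and mean μ_n = (τ₀μ₀ + (n/σ²)x̄)/τ_n.
Here τ₀ = 1/808.4 = 0.001237 and τ_data = 8/135.7 = 0.058954, so τ_n = 0.060191.
Rearranging for μ₀: μ₀ = (μ_n·τ_n − τ_data·x̄)/τ₀ = (486.4789·0.060191 − 0.058954·489.8) / 0.001237 = 0.405982/0.001237 ≈ 328.2.

μ₀ = 328.2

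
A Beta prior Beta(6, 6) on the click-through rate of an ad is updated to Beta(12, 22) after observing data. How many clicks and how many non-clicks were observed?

A Beta(α, β) prior with s successes and f failures in binomial data gives a Beta(α+s, β+f) posterior.
Match parameters: s=12−6=6, f=22−6=16.

6 clicks and 16 non-clicks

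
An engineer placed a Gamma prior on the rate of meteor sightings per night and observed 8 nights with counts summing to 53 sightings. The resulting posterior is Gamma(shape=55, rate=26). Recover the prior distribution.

Gamma(shape=2, rate=18)

A Gamma(α, β) prior (rate parametrization) on a Poisson rate with n observations summing to S gives posterior Gamma(α+S, β+n).
So α = 55 − 53 = 2 and β = 26 − 8 = 18.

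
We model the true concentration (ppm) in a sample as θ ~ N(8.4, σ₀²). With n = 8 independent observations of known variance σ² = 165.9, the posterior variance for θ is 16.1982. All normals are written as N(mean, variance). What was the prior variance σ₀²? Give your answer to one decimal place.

For the Normal–Normal model with known σ², precisions add: τ_n = τ₀ + n/σ².
So 1/σ₀² = 1/16.1982 − 8/165.9 = 0.061735 − 0.048222 = 0.013513.
Hence σ₀² = 1/0.013513 ≈ 74.0.

σ₀² = 74.0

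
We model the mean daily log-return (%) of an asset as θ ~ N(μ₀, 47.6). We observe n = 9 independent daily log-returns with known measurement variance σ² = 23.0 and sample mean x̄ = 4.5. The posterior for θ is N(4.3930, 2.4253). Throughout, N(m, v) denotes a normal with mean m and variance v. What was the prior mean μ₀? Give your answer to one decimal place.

μ₀ = 2.4

With known observation variance, the Normal–Normal posterior has precision τ_n = τ₀ + n/σ² and mean μ_n = (τ₀μ₀ + (n/σ²)x̄)/τ_n.
Here τ₀ = 1/47.6 = 0.021008 and τ_data = 9/23.0 = 0.391304, so τ_n = 0.412312.
Rearranging for μ₀: μ₀ = (μ_n·τ_n − τ_data·x̄)/τ₀ = (4.3930·0.412312 − 0.391304·4.5) / 0.021008 = 0.050419/0.021008 ≈ 2.4.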